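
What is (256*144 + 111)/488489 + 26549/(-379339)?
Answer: 1057165064/185302928771 ≈ 0.0057051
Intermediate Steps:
(256*144 + 111)/488489 + 26549/(-379339) = (36864 + 111)*(1/488489) + 26549*(-1/379339) = 36975*(1/488489) - 26549/379339 = 36975/488489 - 26549/379339 = 1057165064/185302928771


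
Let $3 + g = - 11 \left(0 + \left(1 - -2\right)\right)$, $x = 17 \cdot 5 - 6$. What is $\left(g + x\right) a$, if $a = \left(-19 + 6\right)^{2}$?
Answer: $7267$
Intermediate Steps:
$a = 169$ ($a = \left(-13\right)^{2} = 169$)
$x = 79$ ($x = 85 - 6 = 79$)
$g = -36$ ($g = -3 - 11 \left(0 + \left(1 - -2\right)\right) = -3 - 11 \left(0 + \left(1 + 2\right)\right) = -3 - 11 \left(0 + 3\right) = -3 - 33 = -36$)
$\left(g + x\right) a = \left(-36 + 79\right) 169 = 43 \cdot 169 = 7267$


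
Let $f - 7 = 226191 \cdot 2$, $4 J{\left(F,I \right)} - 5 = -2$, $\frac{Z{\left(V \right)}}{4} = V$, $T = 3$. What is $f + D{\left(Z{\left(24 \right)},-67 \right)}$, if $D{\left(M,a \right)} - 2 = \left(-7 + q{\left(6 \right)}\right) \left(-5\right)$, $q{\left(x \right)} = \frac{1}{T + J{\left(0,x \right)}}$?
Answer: $\frac{1357274}{3} \approx 4.5242 \cdot 10^{5}$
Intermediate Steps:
$Z{\left(V \right)} = 4 V$
$J{\left(F,I \right)} = \frac{3}{4}$ ($J{\left(F,I \right)} = \frac{5}{4} + \frac{1}{4} \left(-2\right) = \frac{5}{4} - \frac{1}{2} = \frac{3}{4}$)
$q{\left(x \right)} = \frac{4}{15}$ ($q{\left(x \right)} = \frac{1}{3 + \frac{3}{4}} = \frac{1}{\frac{15}{4}} = \frac{4}{15}$)
$D{\left(M,a \right)} = \frac{107}{3}$ ($D{\left(M,a \right)} = 2 + \left(-7 + \frac{4}{15}\right) \left(-5\right) = 2 - - \frac{101}{3} = 2 + \frac{101}{3} = \frac{107}{3}$)
$f = 452389$ ($f = 7 + 226191 \cdot 2 = 7 + 452382 = 452389$)
$f + D{\left(Z{\left(24 \right)},-67 \right)} = 452389 + \frac{107}{3} = \frac{1357274}{3}$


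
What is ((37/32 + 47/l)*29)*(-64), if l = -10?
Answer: 32886/5 ≈ 6577.2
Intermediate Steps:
((37/32 + 47/l)*29)*(-64) = ((37/32 + 47/(-10))*29)*(-64) = ((37*(1/32) + 47*(-⅒))*29)*(-64) = ((37/32 - 47/10)*29)*(-64) = -567/160*29*(-64) = -16443/160*(-64) = 32886/5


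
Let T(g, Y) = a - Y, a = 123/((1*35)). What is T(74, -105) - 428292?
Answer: -14986422/35 ≈ -4.2818e+5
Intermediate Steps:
a = 123/35 ≈ 3.5143
T(g, Y) = 123/35 - Y
T(74, -105) - 428292 = (123/35 - 1*(-105)) - 428292 = (123/35 + 105) - 428292 = 3798/35 - 428292 = -14986422/35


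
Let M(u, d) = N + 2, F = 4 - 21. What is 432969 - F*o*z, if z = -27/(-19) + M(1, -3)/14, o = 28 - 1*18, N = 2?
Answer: 57623467/133 ≈ 4.3326e+5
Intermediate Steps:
F = -17
M(u, d) = 4 (M(u, d) = 2 + 2 = 4)
o = 10 (o = 28 - 18 = 10)
z = 227/133 (z = -27/(-19) + 4/14 = -27*(-1/19) + 4*(1/14) = 27/19 + 2/7 = 227/133 ≈ 1.7068)
432969 - F*o*z = 432969 - (-17*10)*227/133 = 432969 - (-170)*227/133 = 432969 - 1*(-38590/133) = 432969 + 38590/133 = 57623467/133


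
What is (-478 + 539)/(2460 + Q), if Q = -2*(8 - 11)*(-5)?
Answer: 61/2430 ≈ 0.025103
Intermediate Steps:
Q = -30 (Q = -(-6)*(-5) = -2*15 = -30)
(-478 + 539)/(2460 + Q) = (-478 + 539)/(2460 - 30) = 61/2430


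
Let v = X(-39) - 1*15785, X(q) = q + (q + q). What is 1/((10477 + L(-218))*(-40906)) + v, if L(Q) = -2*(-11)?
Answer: -6829465238789/429472094 ≈ -15902.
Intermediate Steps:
L(Q) = 22
X(q) = 3*q (X(q) = q + 2*q = 3*q)
v = -15902 (v = 3*(-39) - 1*15785 = -117 - 15785 = -15902)
1/((10477 + L(-218))*(-40906)) + v = 1/((10477 + 22)*(-40906)) - 15902 = -1/40906/10499 - 15902 = (1/10499)*(-1/40906) - 15902 = -1/429472094 - 15902 = -6829465238789/429472094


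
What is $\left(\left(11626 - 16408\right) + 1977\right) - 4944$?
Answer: $-7749$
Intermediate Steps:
$\left(\left(11626 - 16408\right) + 1977\right) - 4944 = \left(-4782 + 1977\right) - 4944 = -2805 - 4944 = -7749$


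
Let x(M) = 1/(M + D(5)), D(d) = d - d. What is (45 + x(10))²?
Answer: 203401/100 ≈ 2034.0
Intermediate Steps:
D(d) = 0
x(M) = 1/M (x(M) = 1/(M + 0) = 1/M)
(45 + x(10))² = (45 + 1/10)² = (45 + ⅒)² = (451/10)² = 203401/100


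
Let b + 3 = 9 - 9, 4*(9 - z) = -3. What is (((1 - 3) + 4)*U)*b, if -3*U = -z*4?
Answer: -78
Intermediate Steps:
z = 39/4 (z = 9 - ¼*(-3) = 9 + ¾ = 39/4 ≈ 9.7500)
U = 13 (U = -(-1*39/4)*4/3 = -(-13)*4/4 = -⅓*(-39) = 13)
b = -3 (b = -3 + (9 - 9) = -3 + 0 = -3)
(((1 - 3) + 4)*U)*b = (((1 - 3) + 4)*13)*(-3) = ((-2 + 4)*13)*(-3) = (2*13)*(-3) = 26*(-3) = -78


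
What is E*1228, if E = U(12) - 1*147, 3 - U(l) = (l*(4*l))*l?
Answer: -8664768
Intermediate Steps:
U(l) = 3 - 4*l**3 (U(l) = 3 - l*(4*l)*l = 3 - 4*l**2*l = 3 - 4*l**3)
E = -7056 (E = (3 - 4*12**3) - 1*147 = (3 - 4*1728) - 147 = (3 - 6912) - 147 = -6909 - 147 = -7056)
E*1228 = -7056*1228 = -8664768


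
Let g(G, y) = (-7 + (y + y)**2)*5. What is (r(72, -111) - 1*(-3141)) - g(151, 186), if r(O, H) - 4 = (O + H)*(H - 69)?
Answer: -681720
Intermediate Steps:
r(O, H) = 4 + (-69 + H)*(H + O) (r(O, H) = 4 + (O + H)*(H - 69) = 4 + (H + O)*(-69 + H) = 4 + (-69 + H)*(H + O))
g(G, y) = -35 + 20*y**2 (g(G, y) = (-7 + (2*y)**2)*5 = (-7 + 4*y**2)*5 = -35 + 20*y**2)
(r(72, -111) - 1*(-3141)) - g(151, 186) = ((4 + (-111)**2 - 69*(-111) - 69*72 - 111*72) - 1*(-3141)) - (-35 + 20*186**2) = ((4 + 12321 + 7659 - 4968 - 7992) + 3141) - (-35 + 20*34596) = (7024 + 3141) - (-35 + 691920) = 10165 - 1*691885 = 10165 - 691885 = -681720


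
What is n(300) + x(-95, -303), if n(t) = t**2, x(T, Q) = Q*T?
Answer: 118785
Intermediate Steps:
n(300) + x(-95, -303) = 300**2 - 303*(-95) = 90000 + 28785 = 118785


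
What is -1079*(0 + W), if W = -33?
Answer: 35607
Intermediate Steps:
-1079*(0 + W) = -1079*(0 - 33) = -1079*(-33) = 35607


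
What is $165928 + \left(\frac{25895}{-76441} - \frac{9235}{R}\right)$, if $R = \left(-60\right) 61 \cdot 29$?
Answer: $\frac{269249222808011}{1622689548} \approx 1.6593 \cdot 10^{5}$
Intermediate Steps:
$R = -106140$ ($R = \left(-3660\right) 29 = -106140$)
$165928 + \left(\frac{25895}{-76441} - \frac{9235}{R}\right) = 165928 + \left(\frac{25895}{-76441} - \frac{9235}{-106140}\right) = 165928 + \left(25895 \left(- \frac{1}{76441}\right) - - \frac{1847}{21228}\right) = 165928 + \left(- \frac{25895}{76441} + \frac{1847}{21228}\right) = 165928 - \frac{408512533}{1622689548} = \frac{269249222808011}{1622689548}$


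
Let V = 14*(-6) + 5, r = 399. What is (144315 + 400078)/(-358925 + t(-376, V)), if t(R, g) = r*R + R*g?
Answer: -544393/479245 ≈ -1.1359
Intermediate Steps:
V = -79 (V = -84 + 5 = -79)
t(R, g) = 399*R + R*g
(144315 + 400078)/(-358925 + t(-376, V)) = (144315 + 400078)/(-358925 - 376*(399 - 79)) = 544393/(-358925 - 376*320) = 544393/(-358925 - 120320) = 544393/(-479245) = 544393*(-1/479245) = -544393/479245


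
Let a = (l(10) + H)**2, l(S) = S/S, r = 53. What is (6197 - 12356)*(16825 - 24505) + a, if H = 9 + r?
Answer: 47305089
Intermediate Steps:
H = 62 (H = 9 + 53 = 62)
l(S) = 1
a = 3969 (a = (1 + 62)**2 = 63**2 = 3969)
(6197 - 12356)*(16825 - 24505) + a = (6197 - 12356)*(16825 - 24505) + 3969 = -6159*(-7680) + 3969 = 47301120 + 3969 = 47305089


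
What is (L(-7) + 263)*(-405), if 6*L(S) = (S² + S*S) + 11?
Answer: -227745/2 ≈ -1.1387e+5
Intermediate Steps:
L(S) = 11/6 + S²/3 (L(S) = ((S² + S*S) + 11)/6 = ((S² + S²) + 11)/6 = (2*S² + 11)/6 = (11 + 2*S²)/6 = 11/6 + S²/3)
(L(-7) + 263)*(-405) = ((11/6 + (⅓)*(-7)²) + 263)*(-405) = ((11/6 + (⅓)*49) + 263)*(-405) = ((11/6 + 49/3) + 263)*(-405) = (109/6 + 263)*(-405) = (1687/6)*(-405) = -227745/2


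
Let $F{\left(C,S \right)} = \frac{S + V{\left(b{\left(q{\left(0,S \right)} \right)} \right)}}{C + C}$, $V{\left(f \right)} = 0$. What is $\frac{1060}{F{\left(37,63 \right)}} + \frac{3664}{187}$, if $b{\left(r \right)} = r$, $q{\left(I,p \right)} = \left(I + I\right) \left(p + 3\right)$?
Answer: $\frac{14899112}{11781} \approx 1264.7$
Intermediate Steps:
$q{\left(I,p \right)} = 2 I \left(3 + p\right)$
$F{\left(C,S \right)} = \frac{S}{2 C}$ ($F{\left(C,S \right)} = \frac{S + 0}{C + C} = \frac{S}{2 C}$)
$\frac{1060}{F{\left(37,63 \right)}} + \frac{3664}{187} = \frac{1060}{\frac{1}{2} \cdot 63 \cdot \frac{1}{37}} + \frac{3664}{187} = \frac{1060}{\frac{1}{2} \cdot 63 \cdot \frac{1}{37}} + 3664 \cdot \frac{1}{187} = \frac{1060}{\frac{63}{74}} + \frac{3664}{187} = 1060 \cdot \frac{74}{63} + \frac{3664}{187} = \frac{78440}{63} + \frac{3664}{187} = \frac{14899112}{11781}$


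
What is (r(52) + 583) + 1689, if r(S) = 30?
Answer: 2302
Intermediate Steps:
(r(52) + 583) + 1689 = (30 + 583) + 1689 = 613 + 1689 = 2302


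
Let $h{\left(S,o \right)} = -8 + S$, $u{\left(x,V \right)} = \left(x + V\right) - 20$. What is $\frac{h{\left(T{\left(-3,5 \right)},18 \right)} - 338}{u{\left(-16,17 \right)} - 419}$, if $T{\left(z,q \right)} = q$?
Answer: $\frac{341}{438} \approx 0.77854$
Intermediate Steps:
$u{\left(x,V \right)} = -20 + V + x$ ($u{\left(x,V \right)} = \left(V + x\right) - 20 = -20 + V + x$)
$\frac{h{\left(T{\left(-3,5 \right)},18 \right)} - 338}{u{\left(-16,17 \right)} - 419} = \frac{\left(-8 + 5\right) - 338}{\left(-20 + 17 - 16\right) - 419} = \frac{-3 - 338}{-19 - 419} = - \frac{341}{-438} = \left(-341\right) \left(- \frac{1}{438}\right) = \frac{341}{438}$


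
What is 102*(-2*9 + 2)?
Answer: -1632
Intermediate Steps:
102*(-2*9 + 2) = 102*(-18 + 2) = 102*(-16) = -1632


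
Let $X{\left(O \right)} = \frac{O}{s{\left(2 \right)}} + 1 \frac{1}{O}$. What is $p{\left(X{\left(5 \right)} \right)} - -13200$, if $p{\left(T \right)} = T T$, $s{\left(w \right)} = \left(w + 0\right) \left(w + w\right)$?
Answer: $\frac{21121089}{1600} \approx 13201.0$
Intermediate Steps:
$s{\left(w \right)} = 2 w^{2}$ ($s{\left(w \right)} = w 2 w = 2 w^{2}$)
$X{\left(O \right)} = \frac{1}{O} + \frac{O}{8}$ ($X{\left(O \right)} = \frac{O}{2 \cdot 2^{2}} + 1 \frac{1}{O} = \frac{O}{2 \cdot 4} + \frac{1}{O} = \frac{O}{8} + \frac{1}{O} = \frac{1}{O} + \frac{O}{8}$)
$p{\left(T \right)} = T^{2}$
$p{\left(X{\left(5 \right)} \right)} - -13200 = \left(\frac{1}{5} + \frac{1}{8} \cdot 5\right)^{2} - -13200 = \left(\frac{1}{5} + \frac{5}{8}\right)^{2} + 13200 = \left(\frac{33}{40}\right)^{2} + 13200 = \frac{1089}{1600} + 13200 = \frac{21121089}{1600}$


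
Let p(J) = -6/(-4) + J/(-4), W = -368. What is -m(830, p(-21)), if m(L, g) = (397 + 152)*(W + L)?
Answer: -253638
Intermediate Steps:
p(J) = 3/2 - J/4 (p(J) = -6*(-¼) + J*(-¼) = 3/2 - J/4)
m(L, g) = -202032 + 549*L (m(L, g) = (397 + 152)*(-368 + L) = 549*(-368 + L) = -202032 + 549*L)
-m(830, p(-21)) = -(-202032 + 549*830) = -(-202032 + 455670) = -1*253638 = -253638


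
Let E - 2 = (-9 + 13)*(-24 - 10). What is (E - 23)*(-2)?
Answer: 314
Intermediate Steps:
E = -134 (E = 2 + (-9 + 13)*(-24 - 10) = 2 + 4*(-34) = 2 - 136 = -134)
(E - 23)*(-2) = (-134 - 23)*(-2) = -157*(-2) = 314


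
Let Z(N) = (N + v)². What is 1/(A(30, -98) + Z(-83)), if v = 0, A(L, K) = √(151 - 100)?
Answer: 6889/47458270 - √51/47458270 ≈ 0.00014501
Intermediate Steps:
A(L, K) = √51
Z(N) = N² (Z(N) = (N + 0)² = N²)
1/(A(30, -98) + Z(-83)) = 1/(√51 + (-83)²) = 1/(√51 + 6889) = 1/(6889 + √51)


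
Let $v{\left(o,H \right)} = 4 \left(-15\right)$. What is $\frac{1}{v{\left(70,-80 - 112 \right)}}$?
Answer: $- \frac{1}{60} \approx -0.016667$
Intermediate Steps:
$v{\left(o,H \right)} = -60$
$\frac{1}{v{\left(70,-80 - 112 \right)}} = \frac{1}{-60} = - \frac{1}{60}$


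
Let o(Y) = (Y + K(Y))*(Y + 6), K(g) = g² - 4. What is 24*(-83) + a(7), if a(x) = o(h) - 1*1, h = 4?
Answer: -1833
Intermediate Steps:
K(g) = -4 + g²
o(Y) = (6 + Y)*(-4 + Y + Y²) (o(Y) = (Y + (-4 + Y²))*(Y + 6) = (-4 + Y + Y²)*(6 + Y) = (6 + Y)*(-4 + Y + Y²))
a(x) = 159 (a(x) = (-24 + 4³ + 2*4 + 7*4²) - 1*1 = (-24 + 64 + 8 + 7*16) - 1 = (-24 + 64 + 8 + 112) - 1 = 160 - 1 = 159)
24*(-83) + a(7) = 24*(-83) + 159 = -1992 + 159 = -1833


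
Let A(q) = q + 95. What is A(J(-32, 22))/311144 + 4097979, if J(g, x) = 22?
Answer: 1275061578093/311144 ≈ 4.0980e+6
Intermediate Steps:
A(q) = 95 + q
A(J(-32, 22))/311144 + 4097979 = (95 + 22)/311144 + 4097979 = 117*(1/311144) + 4097979 = 117/311144 + 4097979 = 1275061578093/311144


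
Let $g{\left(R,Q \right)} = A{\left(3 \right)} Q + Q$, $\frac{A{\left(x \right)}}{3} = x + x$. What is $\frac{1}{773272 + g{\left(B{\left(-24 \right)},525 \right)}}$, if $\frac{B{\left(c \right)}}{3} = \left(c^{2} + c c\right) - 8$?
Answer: $\frac{1}{783247} \approx 1.2767 \cdot 10^{-6}$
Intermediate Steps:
$B{\left(c \right)} = -24 + 6 c^{2}$ ($B{\left(c \right)} = 3 \left(\left(c^{2} + c c\right) - 8\right) = 3 \left(\left(c^{2} + c^{2}\right) - 8\right) = 3 \left(2 c^{2} - 8\right) = 3 \left(-8 + 2 c^{2}\right) = -24 + 6 c^{2}$)
$A{\left(x \right)} = 6 x$ ($A{\left(x \right)} = 3 \left(x + x\right) = 3 \cdot 2 x = 6 x$)
$g{\left(R,Q \right)} = 19 Q$ ($g{\left(R,Q \right)} = 6 \cdot 3 Q + Q = 18 Q + Q = 19 Q$)
$\frac{1}{773272 + g{\left(B{\left(-24 \right)},525 \right)}} = \frac{1}{773272 + 19 \cdot 525} = \frac{1}{773272 + 9975} = \frac{1}{783247}$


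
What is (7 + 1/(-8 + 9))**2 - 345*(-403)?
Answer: 139099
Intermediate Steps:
(7 + 1/(-8 + 9))**2 - 345*(-403) = (7 + 1/1)**2 + 139035 = (7 + 1)**2 + 139035 = 8**2 + 139035 = 64 + 139035 = 139099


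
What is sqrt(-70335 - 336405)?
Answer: 2*I*sqrt(101685) ≈ 637.76*I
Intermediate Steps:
sqrt(-70335 - 336405) = sqrt(-406740) = 2*I*sqrt(101685)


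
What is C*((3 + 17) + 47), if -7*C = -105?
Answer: 1005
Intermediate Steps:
C = 15 (C = -1/7*(-105) = 15)
C*((3 + 17) + 47) = 15*((3 + 17) + 47) = 15*(20 + 47) = 15*67 = 1005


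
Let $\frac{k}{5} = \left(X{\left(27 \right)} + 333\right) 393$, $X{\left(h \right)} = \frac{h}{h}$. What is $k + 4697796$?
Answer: $5354106$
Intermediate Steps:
$X{\left(h \right)} = 1$
$k = 656310$ ($k = 5 \left(1 + 333\right) 393 = 5 \cdot 334 \cdot 393 = 5 \cdot 131262 = 656310$)
$k + 4697796 = 656310 + 4697796 = 5354106$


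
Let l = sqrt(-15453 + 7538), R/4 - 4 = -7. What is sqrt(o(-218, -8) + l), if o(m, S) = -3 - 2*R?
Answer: sqrt(21 + I*sqrt(7915)) ≈ 7.497 + 5.9334*I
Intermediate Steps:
R = -12 (R = 16 + 4*(-7) = 16 - 28 = -12)
o(m, S) = 21 (o(m, S) = -3 - 2*(-12) = -3 + 24 = 21)
l = I*sqrt(7915) (l = sqrt(-7915) = I*sqrt(7915) ≈ 88.966*I)
sqrt(o(-218, -8) + l) = sqrt(21 + I*sqrt(7915))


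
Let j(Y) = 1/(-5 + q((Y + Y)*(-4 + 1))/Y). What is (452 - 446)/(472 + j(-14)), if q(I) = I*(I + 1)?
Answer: 3090/243079 ≈ 0.012712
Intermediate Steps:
q(I) = I*(1 + I)
j(Y) = 1/(-11 + 36*Y) (j(Y) = 1/(-5 + (((Y + Y)*(-4 + 1))*(1 + (Y + Y)*(-4 + 1)))/Y) = 1/(-5 + (((2*Y)*(-3))*(1 + (2*Y)*(-3)))/Y) = 1/(-5 + ((-6*Y)*(1 - 6*Y))/Y) = 1/(-5 + (-6*Y*(1 - 6*Y))/Y) = 1/(-5 + (-6 + 36*Y)) = 1/(-11 + 36*Y))
(452 - 446)/(472 + j(-14)) = (452 - 446)/(472 + 1/(-11 + 36*(-14))) = 6/(472 + 1/(-11 - 504)) = 6/(472 + 1/(-515)) = 6/(472 - 1/515) = 6/(243079/515) = 6*(515/243079) = 3090/243079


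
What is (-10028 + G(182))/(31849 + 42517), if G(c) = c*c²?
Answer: 3009270/37183 ≈ 80.931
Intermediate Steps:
G(c) = c³
(-10028 + G(182))/(31849 + 42517) = (-10028 + 182³)/(31849 + 42517) = (-10028 + 6028568)/74366 = 6018540*(1/74366) = 3009270/37183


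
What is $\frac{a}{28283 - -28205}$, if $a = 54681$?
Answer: $\frac{54681}{56488} \approx 0.96801$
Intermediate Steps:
$\frac{a}{28283 - -28205} = \frac{54681}{28283 - -28205} = \frac{54681}{28283 + 28205} = \frac{54681}{56488}$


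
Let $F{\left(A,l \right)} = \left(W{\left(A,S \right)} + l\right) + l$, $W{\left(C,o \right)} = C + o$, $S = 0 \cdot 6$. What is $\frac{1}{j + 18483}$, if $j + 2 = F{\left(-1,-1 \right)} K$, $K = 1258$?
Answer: $\frac{1}{14707} \approx 6.7995 \cdot 10^{-5}$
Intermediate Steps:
$S = 0$
$F{\left(A,l \right)} = A + 2 l$ ($F{\left(A,l \right)} = \left(\left(A + 0\right) + l\right) + l = \left(A + l\right) + l = A + 2 l$)
$j = -3776$ ($j = -2 + \left(-1 + 2 \left(-1\right)\right) 1258 = -2 + \left(-1 - 2\right) 1258 = -2 - 3774 = -3776$)
$\frac{1}{j + 18483} = \frac{1}{-3776 + 18483} = \frac{1}{14707}$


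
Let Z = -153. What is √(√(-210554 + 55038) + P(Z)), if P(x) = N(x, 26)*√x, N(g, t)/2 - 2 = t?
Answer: √2*√I*√(√38879 + 84*√17) ≈ 23.313 + 23.313*I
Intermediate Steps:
N(g, t) = 4 + 2*t
P(x) = 56*√x (P(x) = (4 + 2*26)*√x = (4 + 52)*√x = 56*√x)
√(√(-210554 + 55038) + P(Z)) = √(√(-210554 + 55038) + 56*√(-153)) = √(√(-155516) + 56*(3*I*√17)) = √(2*I*√38879 + 168*I*√17)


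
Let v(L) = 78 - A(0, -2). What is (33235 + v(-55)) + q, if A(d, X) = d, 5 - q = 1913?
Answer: 31405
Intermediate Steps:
q = -1908 (q = 5 - 1*1913 = 5 - 1913 = -1908)
v(L) = 78 (v(L) = 78 - 1*0 = 78 + 0 = 78)
(33235 + v(-55)) + q = (33235 + 78) - 1908 = 33313 - 1908 = 31405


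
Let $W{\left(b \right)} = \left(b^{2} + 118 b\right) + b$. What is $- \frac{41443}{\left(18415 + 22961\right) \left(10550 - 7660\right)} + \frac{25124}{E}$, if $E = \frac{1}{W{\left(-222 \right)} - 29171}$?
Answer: $- \frac{18941755288726243}{119576640} \approx -1.5841 \cdot 10^{8}$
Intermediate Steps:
$W{\left(b \right)} = b^{2} + 119 b$
$E = - \frac{1}{6305}$ ($E = \frac{1}{- 222 \left(119 - 222\right) - 29171} = \frac{1}{\left(-222\right) \left(-103\right) - 29171} = \frac{1}{22866 - 29171} = \frac{1}{-6305} = - \frac{1}{6305} \approx -0.0001586$)
$- \frac{41443}{\left(18415 + 22961\right) \left(10550 - 7660\right)} + \frac{25124}{E} = - \frac{41443}{\left(18415 + 22961\right) \left(10550 - 7660\right)} + \frac{25124}{- \frac{1}{6305}} = - \frac{41443}{41376 \cdot 2890} + 25124 \left(-6305\right) = - \frac{41443}{119576640} - 158406820 = - \frac{18941755288726243}{119576640}$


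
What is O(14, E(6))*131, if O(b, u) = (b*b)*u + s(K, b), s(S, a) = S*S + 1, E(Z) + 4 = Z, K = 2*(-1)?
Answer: 52007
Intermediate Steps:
K = -2
E(Z) = -4 + Z
s(S, a) = 1 + S² (s(S, a) = S² + 1 = 1 + S²)
O(b, u) = 5 + u*b² (O(b, u) = (b*b)*u + (1 + (-2)²) = b²*u + (1 + 4) = u*b² + 5 = 5 + u*b²)
O(14, E(6))*131 = (5 + (-4 + 6)*14²)*131 = (5 + 2*196)*131 = (5 + 392)*131 = 397*131 = 52007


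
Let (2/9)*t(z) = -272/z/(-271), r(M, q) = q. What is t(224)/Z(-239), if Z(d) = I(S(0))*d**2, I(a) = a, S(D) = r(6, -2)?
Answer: -153/866868296 ≈ -1.7650e-7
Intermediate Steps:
S(D) = -2
t(z) = 1224/(271*z) (t(z) = 9*(-272/z/(-271))/2 = 9*(-272/z*(-1/271))/2 = 9*(272/(271*z))/2 = 1224/(271*z))
Z(d) = -2*d**2
t(224)/Z(-239) = ((1224/271)/224)/((-2*(-239)**2)) = ((1224/271)*(1/224))/((-2*57121)) = (153/7588)/(-114242) = (153/7588)*(-1/114242) = -153/866868296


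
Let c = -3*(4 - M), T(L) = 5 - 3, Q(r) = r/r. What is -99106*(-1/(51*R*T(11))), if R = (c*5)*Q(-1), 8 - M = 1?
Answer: 49553/2295 ≈ 21.592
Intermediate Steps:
M = 7 (M = 8 - 1*1 = 8 - 1 = 7)
Q(r) = 1
T(L) = 2
c = 9 (c = -3*(4 - 1*7) = -3*(4 - 7) = -3*(-3) = 9)
R = 45 (R = (9*5)*1 = 45*1 = 45)
-99106*(-1/(51*R*T(11))) = -99106/((2*(-51))*45) = -99106/((-102*45)) = -99106/(-4590) = -99106*(-1/4590) = 49553/2295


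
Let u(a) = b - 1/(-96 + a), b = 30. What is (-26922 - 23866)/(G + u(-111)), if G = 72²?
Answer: -10513116/1079299 ≈ -9.7407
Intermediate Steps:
G = 5184
u(a) = 30 - 1/(-96 + a)
(-26922 - 23866)/(G + u(-111)) = (-26922 - 23866)/(5184 + (-2881 + 30*(-111))/(-96 - 111)) = -50788/(5184 + (-2881 - 3330)/(-207)) = -50788/(5184 - 1/207*(-6211)) = -50788/(5184 + 6211/207) = -50788/1079299/207 = -50788*207/1079299 = -10513116/1079299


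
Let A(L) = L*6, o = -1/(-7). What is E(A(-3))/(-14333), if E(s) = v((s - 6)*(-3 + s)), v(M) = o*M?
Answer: -72/14333 ≈ -0.0050234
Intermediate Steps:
o = ⅐ (o = -1*(-⅐) = ⅐ ≈ 0.14286)
A(L) = 6*L
v(M) = M/7
E(s) = (-6 + s)*(-3 + s)/7 (E(s) = ((s - 6)*(-3 + s))/7 = ((-6 + s)*(-3 + s))/7 = (-6 + s)*(-3 + s)/7)
E(A(-3))/(-14333) = (18/7 - 54*(-3)/7 + (6*(-3))²/7)/(-14333) = (18/7 - 9/7*(-18) + (⅐)*(-18)²)*(-1/14333) = (18/7 + 162/7 + (⅐)*324)*(-1/14333) = (18/7 + 162/7 + 324/7)*(-1/14333) = 72*(-1/14333) = -72/14333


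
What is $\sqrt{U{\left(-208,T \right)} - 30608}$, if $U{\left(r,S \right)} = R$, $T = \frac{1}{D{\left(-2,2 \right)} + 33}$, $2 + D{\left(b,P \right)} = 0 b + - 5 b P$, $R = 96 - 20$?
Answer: $2 i \sqrt{7633} \approx 174.73 i$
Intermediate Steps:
$R = 76$ ($R = 96 - 20 = 76$)
$D{\left(b,P \right)} = -2 - 5 P b$ ($D{\left(b,P \right)} = -2 + \left(0 b + - 5 b P\right) = -2 + \left(0 - 5 P b\right) = -2 - 5 P b$)
$T = \frac{1}{51}$ ($T = \frac{1}{\left(-2 - 10 \left(-2\right)\right) + 33} = \frac{1}{\left(-2 + 20\right) + 33} = \frac{1}{18 + 33} = \frac{1}{51} \approx 0.019608$)
$U{\left(r,S \right)} = 76$
$\sqrt{U{\left(-208,T \right)} - 30608} = \sqrt{76 - 30608} = \sqrt{-30532} = 2 i \sqrt{7633}$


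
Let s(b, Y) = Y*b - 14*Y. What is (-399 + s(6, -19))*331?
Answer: -81757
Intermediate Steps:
s(b, Y) = -14*Y + Y*b
(-399 + s(6, -19))*331 = (-399 - 19*(-14 + 6))*331 = (-399 - 19*(-8))*331 = (-399 + 152)*331 = -247*331 = -81757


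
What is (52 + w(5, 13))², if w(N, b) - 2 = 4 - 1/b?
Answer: 567009/169 ≈ 3355.1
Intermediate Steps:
w(N, b) = 6 - 1/b (w(N, b) = 2 + (4 - 1/b) = 6 - 1/b)
(52 + w(5, 13))² = (52 + (6 - 1/13))² = (52 + 77/13)² = (753/13)² = 567009/169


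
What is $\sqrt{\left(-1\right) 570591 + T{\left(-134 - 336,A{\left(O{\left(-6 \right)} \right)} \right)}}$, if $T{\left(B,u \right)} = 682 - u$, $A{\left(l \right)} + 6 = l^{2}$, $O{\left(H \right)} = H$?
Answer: $i \sqrt{569939} \approx 754.94 i$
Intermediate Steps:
$A{\left(l \right)} = -6 + l^{2}$
$\sqrt{\left(-1\right) 570591 + T{\left(-134 - 336,A{\left(O{\left(-6 \right)} \right)} \right)}} = \sqrt{\left(-1\right) 570591 + \left(682 - \left(-6 + \left(-6\right)^{2}\right)\right)} = \sqrt{-570591 + \left(682 - \left(-6 + 36\right)\right)} = \sqrt{-570591 + \left(682 - 30\right)} = \sqrt{-570591 + 652} = \sqrt{-569939} = i \sqrt{569939}$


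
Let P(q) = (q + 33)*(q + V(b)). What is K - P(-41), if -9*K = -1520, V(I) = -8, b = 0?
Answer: -2008/9 ≈ -223.11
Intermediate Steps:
K = 1520/9 (K = -⅑*(-1520) = 1520/9 ≈ 168.89)
P(q) = (-8 + q)*(33 + q) (P(q) = (q + 33)*(q - 8) = (33 + q)*(-8 + q) = (-8 + q)*(33 + q))
K - P(-41) = 1520/9 - (-264 + (-41)² + 25*(-41)) = 1520/9 - (-264 + 1681 - 1025) = 1520/9 - 1*392 = 1520/9 - 392 = -2008/9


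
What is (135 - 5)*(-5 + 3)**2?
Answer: 520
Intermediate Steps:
(135 - 5)*(-5 + 3)**2 = 130*(-2)**2 = 130*4 = 520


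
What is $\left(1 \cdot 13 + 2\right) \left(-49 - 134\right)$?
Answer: $-2745$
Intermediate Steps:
$\left(1 \cdot 13 + 2\right) \left(-49 - 134\right) = \left(13 + 2\right) \left(-183\right) = 15 \left(-183\right) = -2745$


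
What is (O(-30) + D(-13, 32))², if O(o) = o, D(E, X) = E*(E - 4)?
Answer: 36481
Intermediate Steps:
D(E, X) = E*(-4 + E)
(O(-30) + D(-13, 32))² = (-30 - 13*(-4 - 13))² = (-30 - 13*(-17))² = (-30 + 221)² = 191² = 36481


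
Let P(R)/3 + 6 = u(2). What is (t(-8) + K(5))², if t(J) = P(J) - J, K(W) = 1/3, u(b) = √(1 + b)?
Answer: 1084/9 - 58*√3 ≈ 19.986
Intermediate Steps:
P(R) = -18 + 3*√3 (P(R) = -18 + 3*√(1 + 2) = -18 + 3*√3)
K(W) = ⅓ (K(W) = 1*(⅓) = ⅓)
t(J) = -18 - J + 3*√3 (t(J) = (-18 + 3*√3) - J = -18 - J + 3*√3)
(t(-8) + K(5))² = ((-18 - 1*(-8) + 3*√3) + ⅓)² = ((-18 + 8 + 3*√3) + ⅓)² = ((-10 + 3*√3) + ⅓)² = (-29/3 + 3*√3)²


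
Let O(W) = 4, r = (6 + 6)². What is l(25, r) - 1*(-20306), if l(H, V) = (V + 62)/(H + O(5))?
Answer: 589080/29 ≈ 20313.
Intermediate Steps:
r = 144 (r = 12² = 144)
l(H, V) = (62 + V)/(4 + H) (l(H, V) = (V + 62)/(H + 4) = (62 + V)/(4 + H))
l(25, r) - 1*(-20306) = (62 + 144)/(4 + 25) - 1*(-20306) = 206/29 + 20306 = 589080/29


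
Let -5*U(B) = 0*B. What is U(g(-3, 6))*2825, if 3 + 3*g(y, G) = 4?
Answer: 0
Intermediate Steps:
g(y, G) = ⅓ (g(y, G) = -1 + (⅓)*4 = -1 + 4/3 = ⅓)
U(B) = 0 (U(B) = -0*B = -⅕*0 = 0)
U(g(-3, 6))*2825 = 0*2825 = 0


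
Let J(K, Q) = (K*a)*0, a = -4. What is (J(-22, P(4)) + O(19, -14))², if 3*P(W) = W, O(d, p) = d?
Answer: 361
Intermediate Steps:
P(W) = W/3
J(K, Q) = 0 (J(K, Q) = (K*(-4))*0 = -4*K*0 = 0)
(J(-22, P(4)) + O(19, -14))² = (0 + 19)² = 19² = 361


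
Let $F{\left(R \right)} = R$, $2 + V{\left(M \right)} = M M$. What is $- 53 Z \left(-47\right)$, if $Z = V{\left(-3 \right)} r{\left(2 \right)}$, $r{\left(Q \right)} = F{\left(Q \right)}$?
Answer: $34874$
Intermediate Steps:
$V{\left(M \right)} = -2 + M^{2}$ ($V{\left(M \right)} = -2 + M M = -2 + M^{2}$)
$r{\left(Q \right)} = Q$
$Z = 14$ ($Z = \left(-2 + \left(-3\right)^{2}\right) 2 = \left(-2 + 9\right) 2 = 7 \cdot 2 = 14$)
$- 53 Z \left(-47\right) = \left(-53\right) 14 \left(-47\right) = \left(-742\right) \left(-47\right) = 34874$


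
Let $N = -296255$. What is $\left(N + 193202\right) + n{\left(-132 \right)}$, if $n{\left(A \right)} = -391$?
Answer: $-103444$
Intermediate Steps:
$\left(N + 193202\right) + n{\left(-132 \right)} = \left(-296255 + 193202\right) - 391 = -103053 - 391 = -103444$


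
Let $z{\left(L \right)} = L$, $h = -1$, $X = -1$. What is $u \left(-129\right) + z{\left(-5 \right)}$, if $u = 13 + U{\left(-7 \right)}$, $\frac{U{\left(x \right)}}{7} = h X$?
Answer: $-2585$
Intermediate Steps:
$U{\left(x \right)} = 7$ ($U{\left(x \right)} = 7 \left(\left(-1\right) \left(-1\right)\right) = 7 \cdot 1 = 7$)
$u = 20$ ($u = 13 + 7 = 20$)
$u \left(-129\right) + z{\left(-5 \right)} = 20 \left(-129\right) - 5 = -2580 - 5 = -2585$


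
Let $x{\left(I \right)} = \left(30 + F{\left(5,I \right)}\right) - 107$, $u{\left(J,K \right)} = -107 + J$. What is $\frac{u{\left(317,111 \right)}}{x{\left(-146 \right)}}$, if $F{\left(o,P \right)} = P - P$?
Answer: $- \frac{30}{11} \approx -2.7273$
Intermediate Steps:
$F{\left(o,P \right)} = 0$
$x{\left(I \right)} = -77$ ($x{\left(I \right)} = \left(30 + 0\right) - 107 = 30 - 107 = -77$)
$\frac{u{\left(317,111 \right)}}{x{\left(-146 \right)}} = \frac{-107 + 317}{-77} = 210 \left(- \frac{1}{77}\right) = - \frac{30}{11}$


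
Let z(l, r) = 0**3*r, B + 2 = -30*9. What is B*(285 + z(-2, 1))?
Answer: -77520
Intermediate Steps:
B = -272 (B = -2 - 30*9 = -2 - 270 = -272)
z(l, r) = 0 (z(l, r) = 0*r = 0)
B*(285 + z(-2, 1)) = -272*(285 + 0) = -272*285 = -77520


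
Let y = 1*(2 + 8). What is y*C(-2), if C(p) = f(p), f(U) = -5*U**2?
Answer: -200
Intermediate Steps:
C(p) = -5*p**2
y = 10 (y = 1*10 = 10)
y*C(-2) = 10*(-5*(-2)**2) = 10*(-5*4) = 10*(-20) = -200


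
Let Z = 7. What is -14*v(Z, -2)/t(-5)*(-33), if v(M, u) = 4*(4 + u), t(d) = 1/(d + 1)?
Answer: -14784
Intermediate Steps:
t(d) = 1/(1 + d)
v(M, u) = 16 + 4*u
-14*v(Z, -2)/t(-5)*(-33) = -14*(16 + 4*(-2))/(1/(1 - 5))*(-33) = -14*(16 - 8)/(1/(-4))*(-33) = -112/(-¼)*(-33) = -112*(-4)*(-33) = -14*(-32)*(-33) = 448*(-33) = -14784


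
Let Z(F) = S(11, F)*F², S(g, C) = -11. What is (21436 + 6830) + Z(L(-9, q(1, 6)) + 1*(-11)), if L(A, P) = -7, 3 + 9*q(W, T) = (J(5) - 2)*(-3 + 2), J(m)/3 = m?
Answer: 24702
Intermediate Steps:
J(m) = 3*m
q(W, T) = -16/9 (q(W, T) = -⅓ + ((3*5 - 2)*(-3 + 2))/9 = -⅓ + ((15 - 2)*(-1))/9 = -⅓ + (13*(-1))/9 = -⅓ + (⅑)*(-13) = -⅓ - 13/9 = -16/9)
Z(F) = -11*F²
(21436 + 6830) + Z(L(-9, q(1, 6)) + 1*(-11)) = (21436 + 6830) - 11*(-7 + 1*(-11))² = 28266 - 11*(-7 - 11)² = 28266 - 11*(-18)² = 28266 - 11*324 = 28266 - 3564 = 24702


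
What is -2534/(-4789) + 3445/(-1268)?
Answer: -13284993/6072452 ≈ -2.1877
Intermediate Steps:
-2534/(-4789) + 3445/(-1268) = -2534*(-1/4789) + 3445*(-1/1268) = 2534/4789 - 3445/1268 = -13284993/6072452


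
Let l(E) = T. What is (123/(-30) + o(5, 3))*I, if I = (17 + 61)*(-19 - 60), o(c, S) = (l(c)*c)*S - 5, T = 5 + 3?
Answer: -3416829/5 ≈ -6.8337e+5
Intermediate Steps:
T = 8
l(E) = 8
o(c, S) = -5 + 8*S*c (o(c, S) = (8*c)*S - 5 = 8*S*c - 5 = -5 + 8*S*c)
I = -6162 (I = 78*(-79) = -6162)
(123/(-30) + o(5, 3))*I = (123/(-30) + (-5 + 8*3*5))*(-6162) = (123*(-1/30) + (-5 + 120))*(-6162) = (-41/10 + 115)*(-6162) = (1109/10)*(-6162) = -3416829/5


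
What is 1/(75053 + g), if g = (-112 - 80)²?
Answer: 1/111917 ≈ 8.9352e-6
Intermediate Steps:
g = 36864 (g = (-192)² = 36864)
1/(75053 + g) = 1/(75053 + 36864) = 1/111917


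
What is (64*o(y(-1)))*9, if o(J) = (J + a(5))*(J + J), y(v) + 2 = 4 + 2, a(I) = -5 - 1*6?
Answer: -32256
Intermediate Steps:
a(I) = -11 (a(I) = -5 - 6 = -11)
y(v) = 4 (y(v) = -2 + (4 + 2) = -2 + 6 = 4)
o(J) = 2*J*(-11 + J) (o(J) = (J - 11)*(J + J) = (-11 + J)*(2*J) = 2*J*(-11 + J))
(64*o(y(-1)))*9 = (64*(2*4*(-11 + 4)))*9 = (64*(2*4*(-7)))*9 = (64*(-56))*9 = -3584*9 = -32256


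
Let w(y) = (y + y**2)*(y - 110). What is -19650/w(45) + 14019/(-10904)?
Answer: -11146619/9780888 ≈ -1.1396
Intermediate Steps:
w(y) = (-110 + y)*(y + y**2) (w(y) = (y + y**2)*(-110 + y) = (-110 + y)*(y + y**2))
-19650/w(45) + 14019/(-10904) = -19650*1/(45*(-110 + 45**2 - 109*45)) + 14019/(-10904) = -19650*1/(45*(-110 + 2025 - 4905)) + 14019*(-1/10904) = -19650/(45*(-2990)) - 14019/10904 = -19650/(-134550) - 14019/10904 = -19650*(-1/134550) - 14019/10904 = 131/897 - 14019/10904 = -11146619/9780888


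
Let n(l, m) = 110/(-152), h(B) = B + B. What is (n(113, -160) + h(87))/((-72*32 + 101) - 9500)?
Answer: -13169/889428 ≈ -0.014806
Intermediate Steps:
h(B) = 2*B
n(l, m) = -55/76 (n(l, m) = 110*(-1/152) = -55/76)
(n(113, -160) + h(87))/((-72*32 + 101) - 9500) = (-55/76 + 2*87)/((-72*32 + 101) - 9500) = (-55/76 + 174)/((-2304 + 101) - 9500) = 13169/(76*(-2203 - 9500)) = (13169/76)/(-11703) = (13169/76)*(-1/11703) = -13169/889428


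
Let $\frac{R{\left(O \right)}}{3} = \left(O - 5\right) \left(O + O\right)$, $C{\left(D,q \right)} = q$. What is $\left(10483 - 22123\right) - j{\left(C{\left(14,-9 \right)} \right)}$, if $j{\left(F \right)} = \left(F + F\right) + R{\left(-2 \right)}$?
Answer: $-11706$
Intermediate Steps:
$R{\left(O \right)} = 6 O \left(-5 + O\right)$ ($R{\left(O \right)} = 3 \left(O - 5\right) \left(O + O\right) = 3 \left(-5 + O\right) 2 O = 3 \cdot 2 O \left(-5 + O\right) = 6 O \left(-5 + O\right)$)
$j{\left(F \right)} = 84 + 2 F$ ($j{\left(F \right)} = \left(F + F\right) + 6 \left(-2\right) \left(-5 - 2\right) = 2 F + 6 \left(-2\right) \left(-7\right) = 2 F + 84 = 84 + 2 F$)
$\left(10483 - 22123\right) - j{\left(C{\left(14,-9 \right)} \right)} = \left(10483 - 22123\right) - \left(84 + 2 \left(-9\right)\right) = -11640 - \left(84 - 18\right) = -11640 - 66 = -11706$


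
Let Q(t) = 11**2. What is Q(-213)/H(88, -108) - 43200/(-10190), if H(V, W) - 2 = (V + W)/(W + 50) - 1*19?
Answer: -1489111/492177 ≈ -3.0256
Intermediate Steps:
Q(t) = 121
H(V, W) = -17 + (V + W)/(50 + W) (H(V, W) = 2 + ((V + W)/(W + 50) - 1*19) = 2 + ((V + W)/(50 + W) - 19) = 2 + (-19 + (V + W)/(50 + W)) = -17 + (V + W)/(50 + W))
Q(-213)/H(88, -108) - 43200/(-10190) = 121/(((-850 + 88 - 16*(-108))/(50 - 108))) - 43200/(-10190) = 121/(((-850 + 88 + 1728)/(-58))) - 43200*(-1/10190) = 121/((-1/58*966)) + 4320/1019 = 121/(-483/29) + 4320/1019 = 121*(-29/483) + 4320/1019 = -3509/483 + 4320/1019 = -1489111/492177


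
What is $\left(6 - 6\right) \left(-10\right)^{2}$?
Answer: $0$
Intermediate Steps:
$\left(6 - 6\right) \left(-10\right)^{2} = \left(6 - 6\right) 100 = 0 \cdot 100 = 0$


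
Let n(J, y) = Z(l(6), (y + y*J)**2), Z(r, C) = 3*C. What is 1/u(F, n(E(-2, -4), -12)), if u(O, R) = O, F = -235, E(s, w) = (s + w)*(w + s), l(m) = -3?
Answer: -1/235 ≈ -0.0042553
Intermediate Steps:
E(s, w) = (s + w)**2 (E(s, w) = (s + w)*(s + w) = (s + w)**2)
n(J, y) = 3*(y + J*y)**2 (n(J, y) = 3*(y + y*J)**2 = 3*(y + J*y)**2)
1/u(F, n(E(-2, -4), -12)) = 1/(-235) = -1/235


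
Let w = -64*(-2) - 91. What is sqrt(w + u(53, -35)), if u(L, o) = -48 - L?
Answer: 8*I ≈ 8.0*I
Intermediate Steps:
w = 37 (w = 128 - 91 = 37)
sqrt(w + u(53, -35)) = sqrt(37 + (-48 - 1*53)) = sqrt(37 + (-48 - 53)) = sqrt(37 - 101) = sqrt(-64) = 8*I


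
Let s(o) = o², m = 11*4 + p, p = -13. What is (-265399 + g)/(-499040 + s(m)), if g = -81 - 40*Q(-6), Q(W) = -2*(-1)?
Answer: 265560/498079 ≈ 0.53317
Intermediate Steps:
Q(W) = 2
m = 31 (m = 11*4 - 13 = 44 - 13 = 31)
g = -161 (g = -81 - 40*2 = -81 - 80 = -161)
(-265399 + g)/(-499040 + s(m)) = (-265399 - 161)/(-499040 + 31²) = -265560/(-499040 + 961) = -265560/(-498079) = -265560*(-1/498079) = 265560/498079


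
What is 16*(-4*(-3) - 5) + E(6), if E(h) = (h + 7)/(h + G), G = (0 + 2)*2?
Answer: 1133/10 ≈ 113.30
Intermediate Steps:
G = 4 (G = 2*2 = 4)
E(h) = (7 + h)/(4 + h) (E(h) = (h + 7)/(h + 4) = (7 + h)/(4 + h))
16*(-4*(-3) - 5) + E(6) = 16*(-4*(-3) - 5) + (7 + 6)/(4 + 6) = 16*(12 - 5) + 13/10 = 16*7 + (⅒)*13 = 112 + 13/10 = 1133/10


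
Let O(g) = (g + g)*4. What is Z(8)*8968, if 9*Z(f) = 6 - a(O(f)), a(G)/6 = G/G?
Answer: 0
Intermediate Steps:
O(g) = 8*g (O(g) = (2*g)*4 = 8*g)
a(G) = 6 (a(G) = 6*(G/G) = 6*1 = 6)
Z(f) = 0 (Z(f) = (6 - 1*6)/9 = (6 - 6)/9 = (⅑)*0 = 0)
Z(8)*8968 = 0*8968 = 0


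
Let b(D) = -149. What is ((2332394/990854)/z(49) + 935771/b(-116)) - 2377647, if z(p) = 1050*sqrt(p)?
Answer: -1293440017810076947/542566879050 ≈ -2.3839e+6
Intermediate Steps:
((2332394/990854)/z(49) + 935771/b(-116)) - 2377647 = ((2332394/990854)/((1050*sqrt(49))) + 935771/(-149)) - 2377647 = ((2332394*(1/990854))/((1050*7)) + 935771*(-1/149)) - 2377647 = ((1166197/495427)/7350 - 935771/149) - 2377647 = ((1166197/495427)*(1/7350) - 935771/149) - 2377647 = (1166197/3641388450 - 935771/149) - 2377647 = -3407505537481597/542566879050 - 2377647 = -1293440017810076947/542566879050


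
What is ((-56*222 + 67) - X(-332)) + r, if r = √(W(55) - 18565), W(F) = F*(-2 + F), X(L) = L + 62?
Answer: -12095 + 5*I*√626 ≈ -12095.0 + 125.1*I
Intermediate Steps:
X(L) = 62 + L
r = 5*I*√626 (r = √(55*(-2 + 55) - 18565) = √(55*53 - 18565) = √(2915 - 18565) = √(-15650) = 5*I*√626 ≈ 125.1*I)
((-56*222 + 67) - X(-332)) + r = ((-56*222 + 67) - (62 - 332)) + 5*I*√626 = ((-12432 + 67) - 1*(-270)) + 5*I*√626 = (-12365 + 270) + 5*I*√626 = -12095 + 5*I*√626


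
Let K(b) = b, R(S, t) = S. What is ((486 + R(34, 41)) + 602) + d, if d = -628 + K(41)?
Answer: 535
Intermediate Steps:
d = -587 (d = -628 + 41 = -587)
((486 + R(34, 41)) + 602) + d = ((486 + 34) + 602) - 587 = (520 + 602) - 587 = 1122 - 587 = 535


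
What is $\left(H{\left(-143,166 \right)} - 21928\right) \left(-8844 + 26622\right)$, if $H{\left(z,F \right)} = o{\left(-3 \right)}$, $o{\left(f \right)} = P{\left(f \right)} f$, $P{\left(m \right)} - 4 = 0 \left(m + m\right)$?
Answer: $-390049320$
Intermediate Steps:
$P{\left(m \right)} = 4$ ($P{\left(m \right)} = 4 + 0 \left(m + m\right) = 4 + 0 \cdot 2 m = 4 + 0 = 4$)
$o{\left(f \right)} = 4 f$
$H{\left(z,F \right)} = -12$ ($H{\left(z,F \right)} = 4 \left(-3\right) = -12$)
$\left(H{\left(-143,166 \right)} - 21928\right) \left(-8844 + 26622\right) = \left(-12 - 21928\right) \left(-8844 + 26622\right) = \left(-21940\right) 17778 = -390049320$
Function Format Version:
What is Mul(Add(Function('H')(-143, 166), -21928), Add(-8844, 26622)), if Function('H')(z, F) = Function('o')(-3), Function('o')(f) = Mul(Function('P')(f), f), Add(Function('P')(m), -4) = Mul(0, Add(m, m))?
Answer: -390049320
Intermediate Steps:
Function('P')(m) = 4 (Function('P')(m) = Add(4, Mul(0, Add(m, m))) = Add(4, Mul(0, Mul(2, m))) = Add(4, 0) = 4)
Function('o')(f) = Mul(4, f)
Function('H')(z, F) = -12 (Function('H')(z, F) = Mul(4, -3) = -12)
Mul(Add(Function('H')(-143, 166), -21928), Add(-8844, 26622)) = Mul(Add(-12, -21928), Add(-8844, 26622)) = Mul(-21940, 17778) = -390049320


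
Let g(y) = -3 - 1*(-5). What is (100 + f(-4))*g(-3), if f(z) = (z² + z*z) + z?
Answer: 256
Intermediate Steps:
f(z) = z + 2*z² (f(z) = (z² + z²) + z = 2*z² + z = z + 2*z²)
g(y) = 2 (g(y) = -3 + 5 = 2)
(100 + f(-4))*g(-3) = (100 - 4*(1 + 2*(-4)))*2 = (100 - 4*(1 - 8))*2 = (100 - 4*(-7))*2 = (100 + 28)*2 = 128*2 = 256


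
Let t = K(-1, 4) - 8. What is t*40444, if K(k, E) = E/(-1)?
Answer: -485328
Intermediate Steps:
K(k, E) = -E (K(k, E) = E*(-1) = -E)
t = -12 (t = -1*4 - 8 = -4 - 8 = -12)
t*40444 = -12*40444 = -485328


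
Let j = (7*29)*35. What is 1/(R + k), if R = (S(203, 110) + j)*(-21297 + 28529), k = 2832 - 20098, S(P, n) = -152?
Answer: 1/50266830 ≈ 1.9894e-8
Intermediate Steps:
j = 7105 (j = 203*35 = 7105)
k = -17266
R = 50284096 (R = (-152 + 7105)*(-21297 + 28529) = 6953*7232 = 50284096)
1/(R + k) = 1/(50284096 - 17266) = 1/50266830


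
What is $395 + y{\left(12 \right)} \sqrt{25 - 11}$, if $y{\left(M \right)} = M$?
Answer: $395 + 12 \sqrt{14} \approx 439.9$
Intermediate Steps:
$395 + y{\left(12 \right)} \sqrt{25 - 11} = 395 + 12 \sqrt{25 - 11} = 395 + 12 \sqrt{14}$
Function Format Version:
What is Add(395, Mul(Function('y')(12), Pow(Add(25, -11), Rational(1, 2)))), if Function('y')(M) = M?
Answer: Add(395, Mul(12, Pow(14, Rational(1, 2)))) ≈ 439.90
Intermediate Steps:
Add(395, Mul(Function('y')(12), Pow(Add(25, -11), Rational(1, 2)))) = Add(395, Mul(12, Pow(Add(25, -11), Rational(1, 2)))) = Add(395, Mul(12, Pow(14, Rational(1, 2))))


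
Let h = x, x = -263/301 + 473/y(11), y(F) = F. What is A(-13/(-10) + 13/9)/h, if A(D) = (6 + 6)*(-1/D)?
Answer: -8127/78299 ≈ -0.10379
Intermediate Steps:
A(D) = -12/D (A(D) = 12*(-1/D) = -12/D)
x = 12680/301 (x = -263/301 + 473/11 = -263*1/301 + 473*(1/11) = -263/301 + 43 = 12680/301 ≈ 42.126)
h = 12680/301 ≈ 42.126
A(-13/(-10) + 13/9)/h = (-12/(-13/(-10) + 13/9))/(12680/301) = -12/(-13*(-⅒) + 13*(⅑))*(301/12680) = -12/(13/10 + 13/9)*(301/12680) = -12/247/90*(301/12680) = -12*90/247*(301/12680) = -1080/247*301/12680 = -8127/78299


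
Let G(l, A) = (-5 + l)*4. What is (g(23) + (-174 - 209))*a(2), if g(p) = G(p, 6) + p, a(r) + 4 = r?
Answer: 576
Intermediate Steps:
a(r) = -4 + r
G(l, A) = -20 + 4*l
g(p) = -20 + 5*p (g(p) = (-20 + 4*p) + p = -20 + 5*p)
(g(23) + (-174 - 209))*a(2) = ((-20 + 5*23) + (-174 - 209))*(-4 + 2) = ((-20 + 115) - 383)*(-2) = (95 - 383)*(-2) = -288*(-2) = 576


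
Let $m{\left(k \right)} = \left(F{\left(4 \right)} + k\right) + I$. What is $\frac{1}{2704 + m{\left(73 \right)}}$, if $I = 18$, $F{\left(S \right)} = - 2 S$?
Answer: $\frac{1}{2787} \approx 0.00035881$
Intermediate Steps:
$m{\left(k \right)} = 10 + k$ ($m{\left(k \right)} = \left(\left(-2\right) 4 + k\right) + 18 = \left(-8 + k\right) + 18 = 10 + k$)
$\frac{1}{2704 + m{\left(73 \right)}} = \frac{1}{2704 + \left(10 + 73\right)} = \frac{1}{2704 + 83} = \frac{1}{2787}$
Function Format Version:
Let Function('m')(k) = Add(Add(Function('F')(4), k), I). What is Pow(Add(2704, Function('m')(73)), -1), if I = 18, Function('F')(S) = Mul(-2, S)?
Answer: Rational(1, 2787) ≈ 0.00035881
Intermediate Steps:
Function('m')(k) = Add(10, k) (Function('m')(k) = Add(Add(Mul(-2, 4), k), 18) = Add(Add(-8, k), 18) = Add(10, k))
Pow(Add(2704, Function('m')(73)), -1) = Pow(Add(2704, Add(10, 73)), -1) = Pow(Add(2704, 83), -1) = Pow(2787, -1) = Rational(1, 2787)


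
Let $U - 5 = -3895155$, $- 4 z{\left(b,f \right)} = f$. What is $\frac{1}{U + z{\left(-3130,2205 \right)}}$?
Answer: $- \frac{4}{15582805} \approx -2.5669 \cdot 10^{-7}$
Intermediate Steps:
$z{\left(b,f \right)} = - \frac{f}{4}$
$U = -3895150$ ($U = 5 - 3895155 = -3895150$)
$\frac{1}{U + z{\left(-3130,2205 \right)}} = \frac{1}{-3895150 - \frac{2205}{4}} = \frac{1}{- \frac{15582805}{4}} = - \frac{4}{15582805}$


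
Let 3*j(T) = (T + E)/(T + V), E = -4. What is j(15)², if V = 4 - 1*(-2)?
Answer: 121/3969 ≈ 0.030486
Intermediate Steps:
V = 6 (V = 4 + 2 = 6)
j(T) = (-4 + T)/(3*(6 + T)) (j(T) = ((T - 4)/(T + 6))/3 = ((-4 + T)/(6 + T))/3 = (-4 + T)/(3*(6 + T)))
j(15)² = ((-4 + 15)/(3*(6 + 15)))² = ((⅓)*11/21)² = ((⅓)*(1/21)*11)² = (11/63)² = 121/3969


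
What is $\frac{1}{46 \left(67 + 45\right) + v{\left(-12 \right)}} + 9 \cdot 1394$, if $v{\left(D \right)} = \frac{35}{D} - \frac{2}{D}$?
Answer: $\frac{258409966}{20597} \approx 12546.0$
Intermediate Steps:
$v{\left(D \right)} = \frac{33}{D}$
$\frac{1}{46 \left(67 + 45\right) + v{\left(-12 \right)}} + 9 \cdot 1394 = \frac{1}{46 \left(67 + 45\right) + \frac{33}{-12}} + 9 \cdot 1394 = \frac{1}{46 \cdot 112 + 33 \left(- \frac{1}{12}\right)} + 12546 = \frac{1}{5152 - \frac{11}{4}} + 12546 = \frac{1}{\frac{20597}{4}} + 12546 = \frac{4}{20597} + 12546 = \frac{258409966}{20597}$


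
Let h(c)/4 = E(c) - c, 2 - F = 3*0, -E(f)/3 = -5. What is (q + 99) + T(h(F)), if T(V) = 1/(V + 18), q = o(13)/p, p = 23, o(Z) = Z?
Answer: 160323/1610 ≈ 99.579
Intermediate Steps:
E(f) = 15 (E(f) = -3*(-5) = 15)
F = 2 (F = 2 - 3*0 = 2 - 1*0 = 2 + 0 = 2)
h(c) = 60 - 4*c (h(c) = 4*(15 - c) = 60 - 4*c)
q = 13/23 ≈ 0.56522
T(V) = 1/(18 + V)
(q + 99) + T(h(F)) = (13/23 + 99) + 1/(18 + (60 - 4*2)) = 2290/23 + 1/(18 + (60 - 8)) = 2290/23 + 1/(18 + 52) = 2290/23 + 1/70 = 160323/1610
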